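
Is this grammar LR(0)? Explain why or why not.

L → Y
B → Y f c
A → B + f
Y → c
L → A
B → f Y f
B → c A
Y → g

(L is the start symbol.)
A grammar is LR(0) if no state in the canonical LR(0) collection has:
  - both a shift item (dot before a terminal) and a complete item (shift-reduce conflict), or
  - two or more complete items (reduce-reduce conflict; the accept item [L' → L .] counts as a complete item here).

Augment with L' → L and build the canonical LR(0) collection (I0 = CLOSURE({[L' → . L]}), then GOTO on every symbol after a dot until no new states appear). It has 17 states:
  I0: { [A → . B + f], [B → . Y f c], [B → . c A], [B → . f Y f], [L → . A], [L → . Y], [L' → . L], [Y → . c], [Y → . g] }  — shift
  I1: { [L → A .] }  — reduce
  I2: { [A → B . + f] }  — shift
  I3: { [L' → L .] }  — accept
  I4: { [B → Y . f c], [L → Y .] }  — shift, reduce
  I5: { [A → . B + f], [B → . Y f c], [B → . c A], [B → . f Y f], [B → c . A], [Y → . c], [Y → . g], [Y → c .] }  — shift, reduce
  I6: { [B → f . Y f], [Y → . c], [Y → . g] }  — shift
  I7: { [Y → g .] }  — reduce
  I8: { [B → f Y . f] }  — shift
  I9: { [Y → c .] }  — reduce
  I10: { [B → f Y f .] }  — reduce
  I11: { [B → c A .] }  — reduce
  I12: { [B → Y . f c] }  — shift
  I13: { [B → Y f . c] }  — shift
  I14: { [B → Y f c .] }  — reduce
  I15: { [A → B + . f] }  — shift
  I16: { [A → B + f .] }  — reduce

Conflict in state I4:
  Shift-reduce conflict between [L → Y .] and [B → Y . f c]
So the grammar is NOT LR(0).

Answer: No. Shift-reduce conflict between [L → Y .] and [B → Y . f c]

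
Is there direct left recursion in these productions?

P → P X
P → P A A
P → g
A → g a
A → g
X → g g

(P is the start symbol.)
P → P X: LEFT RECURSIVE (starts with P)
P → P A A: LEFT RECURSIVE (starts with P)
P → g: starts with g
A → g a: starts with g
A → g: starts with g
X → g g: starts with g

The grammar has direct left recursion on: P.

Answer: Yes, P is left-recursive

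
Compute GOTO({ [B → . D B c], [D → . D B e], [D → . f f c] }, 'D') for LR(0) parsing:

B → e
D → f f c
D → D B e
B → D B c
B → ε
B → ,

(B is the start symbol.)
{ [B → . ,], [B → . D B c], [B → . e], [B → .], [B → D . B c], [D → . D B e], [D → . f f c], [D → D . B e] }

GOTO(I, 'D') = CLOSURE({ [A → αX.β] : [A → α.Xβ] ∈ I, X = 'D' })

Items with dot before 'D', with the dot advanced:
  [B → . D B c] → [B → D . B c]
  [D → . D B e] → [D → D . B e]
Closure of the advanced items:
  [B → D . B c] has the dot before B: add [B → . e], [B → . D B c], [B → .], [B → . ,]
  [B → . D B c] has the dot before D: add [D → . f f c], [D → . D B e]

GOTO = { [B → . ,], [B → . D B c], [B → . e], [B → .], [B → D . B c], [D → . D B e], [D → . f f c], [D → D . B e] }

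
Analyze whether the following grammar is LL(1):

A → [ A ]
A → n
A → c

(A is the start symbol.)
A grammar is LL(1) if for each non-terminal N with multiple productions, the predict sets of those productions are pairwise disjoint, where PREDICT(N → α) = (FIRST(α) \ {ε}) ∪ (FOLLOW(N) if α ⇒* ε).

For A:
  PREDICT(A → '[' A ']') = { '[' }
  PREDICT(A → n) = { 'n' }
  PREDICT(A → c) = { 'c' }

All predict sets are disjoint. The grammar IS LL(1).

Answer: Yes, the grammar is LL(1).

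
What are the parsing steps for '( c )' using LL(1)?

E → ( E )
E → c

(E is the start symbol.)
LL(1) parsing maintains a stack (initially the start symbol over $) and the input. At each step: if the stack top is a terminal, match it against the current input token; if it is a non-terminal N, replace it with the RHS of M[N, lookahead] (the unique production whose predict set contains the lookahead).

Stack is shown with the top on the left.

Stack    Input    Action
------------------------
E $      ( c ) $  output E → ( E )
( E ) $  ( c ) $  match '('
E ) $    c ) $    output E → c
c ) $    c ) $    match 'c'
) $      ) $      match ')'
$        $        accept

The string is accepted.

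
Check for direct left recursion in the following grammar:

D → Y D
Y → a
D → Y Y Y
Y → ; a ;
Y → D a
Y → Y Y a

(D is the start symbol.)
Direct left recursion occurs when N → N α for some non-terminal N (the right-hand side begins with the left-hand side itself).

D → Y D: starts with Y
Y → a: starts with a
D → Y Y Y: starts with Y
Y → ; a ;: starts with ';'
Y → D a: starts with D
Y → Y Y a: LEFT RECURSIVE (starts with Y)

The grammar has direct left recursion on: Y.

Answer: Yes, Y is left-recursive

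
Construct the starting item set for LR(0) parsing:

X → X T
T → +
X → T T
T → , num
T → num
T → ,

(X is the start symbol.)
{ [T → . +], [T → . , num], [T → . ,], [T → . num], [X → . T T], [X → . X T], [X' → . X] }

First, augment the grammar with X' → X
I₀ = CLOSURE({ [X' → . X] }):
  [X' → . X] has the dot before X: add [X → . X T], [X → . T T]
  [X → . T T] has the dot before T: add [T → . +], [T → . , num], [T → . num], [T → . ,]
No further items can be added.

I₀ = { [T → . +], [T → . , num], [T → . ,], [T → . num], [X → . T T], [X → . X T], [X' → . X] }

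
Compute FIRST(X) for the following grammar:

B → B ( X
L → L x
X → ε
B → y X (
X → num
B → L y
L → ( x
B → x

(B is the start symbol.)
From X → ε:
  - ε-production, so ε ∈ FIRST(X)
From X → num:
  - num is a terminal: add 'num' and stop

Collecting: FIRST(X) = { 'num', ε }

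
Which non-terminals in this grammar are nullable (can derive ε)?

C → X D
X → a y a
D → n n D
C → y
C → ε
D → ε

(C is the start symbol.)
ε-productions: C → ε, D → ε
So C, D are immediately nullable.
No further non-terminal can be added: every production for the remaining non-terminals contains a terminal or a non-nullable non-terminal.
Nullable = { 'C', 'D' }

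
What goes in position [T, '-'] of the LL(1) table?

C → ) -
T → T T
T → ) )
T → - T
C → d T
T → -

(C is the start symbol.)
T → T T, T → - T, T → -

To find M[T, '-'], we find productions for T where '-' is in the predict set (PREDICT(N → α) = (FIRST(α) \ {ε}) ∪ (FOLLOW(N) if α ⇒* ε)).

Relevant sets:
  FIRST(T) = { ')', '-' }

T → T T: PREDICT = { ')', '-' }
  '-' is in predict set, so this production goes in M[T, '-']
T → ) ): PREDICT = { ')' }
T → - T: PREDICT = { '-' }
  '-' is in predict set, so this production goes in M[T, '-']
T → -: PREDICT = { '-' }
  '-' is in predict set, so this production goes in M[T, '-']

M[T, '-'] = T → T T, T → - T, T → -  (a multiply-defined cell — the grammar is not LL(1))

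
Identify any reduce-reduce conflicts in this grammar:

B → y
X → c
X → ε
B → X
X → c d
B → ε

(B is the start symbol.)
Yes — I0: [B → .] vs [X → .]

Augment with B' → B and build the canonical LR(0) collection (I0 = CLOSURE({[B' → . B]}), then GOTO on every symbol after a dot until no new states appear). It has 6 states:
  I0: { [B → . X], [B → . y], [B → .], [B' → . B], [X → . c d], [X → . c], [X → .] }  — shift, 2 reduces
  I1: { [B' → B .] }  — accept
  I2: { [B → X .] }  — reduce
  I3: { [X → c . d], [X → c .] }  — shift, reduce
  I4: { [B → y .] }  — reduce
  I5: { [X → c d .] }  — reduce

I0 contains complete items [B → .], [X → .] — reduce-reduce conflict.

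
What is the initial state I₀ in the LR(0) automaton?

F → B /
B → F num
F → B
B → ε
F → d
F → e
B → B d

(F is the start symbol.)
{ [B → . B d], [B → . F num], [B → .], [F → . B /], [F → . B], [F → . d], [F → . e], [F' → . F] }

First, augment the grammar with F' → F
I₀ = CLOSURE({ [F' → . F] }):
  [F' → . F] has the dot before F: add [F → . B /], [F → . B], [F → . d], [F → . e]
  [F → . B /] has the dot before B: add [B → . F num], [B → .], [B → . B d]
No further items can be added.

I₀ = { [B → . B d], [B → . F num], [B → .], [F → . B /], [F → . B], [F → . d], [F → . e], [F' → . F] }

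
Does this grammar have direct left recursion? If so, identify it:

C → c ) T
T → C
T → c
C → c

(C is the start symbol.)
C → c ) T: starts with c
T → C: starts with C
T → c: starts with c
C → c: starts with c

No direct left recursion found.

Answer: No direct left recursion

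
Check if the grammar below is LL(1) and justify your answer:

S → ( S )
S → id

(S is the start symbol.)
Yes, the grammar is LL(1).

A grammar is LL(1) if for each non-terminal N with multiple productions, the predict sets of those productions are pairwise disjoint, where PREDICT(N → α) = (FIRST(α) \ {ε}) ∪ (FOLLOW(N) if α ⇒* ε).

For S:
  PREDICT(S → '(' S ')') = { '(' }
  PREDICT(S → id) = { 'id' }

All predict sets are disjoint. The grammar IS LL(1).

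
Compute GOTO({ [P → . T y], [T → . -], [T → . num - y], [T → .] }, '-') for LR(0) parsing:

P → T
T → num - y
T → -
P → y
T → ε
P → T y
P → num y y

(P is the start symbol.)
GOTO(I, '-') = CLOSURE({ [A → αX.β] : [A → α.Xβ] ∈ I, X = '-' })

Items with dot before '-', with the dot advanced:
  [T → . -] → [T → - .]
Closure adds nothing (no advanced item has the dot before a non-terminal).

GOTO = { [T → - .] }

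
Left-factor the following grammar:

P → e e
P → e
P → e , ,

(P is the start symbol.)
P → e P'
P' → e
P' → ε
P' → , ,

Left-factoring transforms A → αβ₁ | αβ₂ into A → αA' and A' → β₁ | β₂
(α is the longest common prefix among the alternatives). Repeat until
no nonterminal has two alternatives with a common prefix.

Round 1: P has alternatives sharing prefix 'e'. Introduce P': P → e P'
  Add: P' → e
  Add: P' → ε
  Add: P' → , ,

No remaining common prefixes — done.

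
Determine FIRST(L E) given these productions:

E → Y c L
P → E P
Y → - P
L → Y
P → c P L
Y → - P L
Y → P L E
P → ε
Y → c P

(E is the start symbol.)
FIRST sets of the non-terminals involved (from the grammar, by fixed-point iteration):
  FIRST(L) = { '-', 'c' }

To compute FIRST(L E), process the symbols left to right:
Symbol L is a non-terminal. Add FIRST(L) \ {ε} = { '-', 'c' }
L is not nullable (ε ∉ FIRST(L)), so stop here.
FIRST(L E) = { '-', 'c' }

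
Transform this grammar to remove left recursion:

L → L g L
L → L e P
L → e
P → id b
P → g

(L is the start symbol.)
L is directly left-recursive. The standard transformation for
  A → A α₁ | ... | A α_m | β₁ | ... | β_n
is
  A  → β₁ A' | ... | β_n A'
  A' → α₁ A' | ... | α_m A' | ε

L → e becomes L → e L'
L → L g L becomes L' → g L L'
L → L e P becomes L' → e P L'
Add L' → ε

Productions for other non-terminals are unchanged:
  P → id b
  P → g

Resulting grammar:
L → e L'
L' → g L L'
L' → e P L'
L' → ε
P → id b
P → g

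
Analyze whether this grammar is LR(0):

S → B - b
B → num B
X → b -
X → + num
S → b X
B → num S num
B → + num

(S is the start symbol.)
No. Shift-reduce conflict between [B → num B .] and [S → B . - b]

Augment with S' → S and build the canonical LR(0) collection (I0 = CLOSURE({[S' → . S]}), then GOTO on every symbol after a dot until no new states appear). It has 17 states:
  I0: { [B → . + num], [B → . num B], [B → . num S num], [S → . B - b], [S → . b X], [S' → . S] }  — shift
  I1: { [B → + . num] }  — shift
  I2: { [S → B . - b] }  — shift
  I3: { [S' → S .] }  — accept
  I4: { [S → b . X], [X → . + num], [X → . b -] }  — shift
  I5: { [B → . + num], [B → . num B], [B → . num S num], [B → num . B], [B → num . S num], [S → . B - b], [S → . b X] }  — shift
  I6: { [B → num B .], [S → B . - b] }  — shift, reduce
  I7: { [B → num S . num] }  — shift
  I8: { [B → num S num .] }  — reduce
  I9: { [S → B - . b] }  — shift
  I10: { [S → B - b .] }  — reduce
  I11: { [X → + . num] }  — shift
  I12: { [S → b X .] }  — reduce
  I13: { [X → b . -] }  — shift
  I14: { [X → b - .] }  — reduce
  I15: { [X → + num .] }  — reduce
  I16: { [B → + num .] }  — reduce

Conflict in state I6:
  Shift-reduce conflict between [B → num B .] and [S → B . - b]
So the grammar is NOT LR(0).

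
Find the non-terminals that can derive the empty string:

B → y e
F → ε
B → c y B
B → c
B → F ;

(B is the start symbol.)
A non-terminal is nullable if it can derive ε (the empty string): either it has an ε-production, or it has a production whose right-hand side consists entirely of nullable non-terminals.

ε-productions: F → ε
So F is immediately nullable.
No further non-terminal can be added: every production for the remaining non-terminals contains a terminal or a non-nullable non-terminal.
Nullable = { 'F' }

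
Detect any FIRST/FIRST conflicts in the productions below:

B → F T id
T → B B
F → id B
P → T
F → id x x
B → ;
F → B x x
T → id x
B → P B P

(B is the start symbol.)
A FIRST/FIRST conflict occurs when two productions N → α and N → β for the same non-terminal have FIRST(α) ∩ FIRST(β) ≠ ∅ (with ε ∈ FIRST of a nullable right-hand side, so two nullable alternatives also conflict).

FIRST sets of the non-terminals at (or reachable through a nullable prefix from) the front of some alternative:
  FIRST(F) = { ';', 'id' }
  FIRST(P) = { ';', 'id' }
  FIRST(B) = { ';', 'id' }

Productions for B:
  B → F T id: FIRST = { ';', 'id' }
  B → ;: FIRST = { ';' }
  B → P B P: FIRST = { ';', 'id' }
Productions for T:
  T → B B: FIRST = { ';', 'id' }
  T → id x: FIRST = { 'id' }
Productions for F:
  F → id B: FIRST = { 'id' }
  F → id x x: FIRST = { 'id' }
  F → B x x: FIRST = { ';', 'id' }
P has only one production, so no FIRST/FIRST conflict is possible there.

Conflict for B: B → F T id and B → ;
  Overlap: { ';' }
Conflict for B: B → F T id and B → P B P
  Overlap: { ';', 'id' }
Conflict for B: B → ; and B → P B P
  Overlap: { ';' }
Conflict for T: T → B B and T → id x
  Overlap: { 'id' }
Conflict for F: F → id B and F → id x x
  Overlap: { 'id' }
Conflict for F: F → id B and F → B x x
  Overlap: { 'id' }
Conflict for F: F → id x x and F → B x x
  Overlap: { 'id' }

Answer: Yes. B → F T id / B → ';' on { ';' }; B → F T id / B → P B P on { ';', 'id' }; B → ';' / B → P B P on { ';' }; T → B B / T → id x on { 'id' }; F → id B / F → id x x on { 'id' }; F → id B / F → B x x on { 'id' }; F → id x x / F → B x x on { 'id' }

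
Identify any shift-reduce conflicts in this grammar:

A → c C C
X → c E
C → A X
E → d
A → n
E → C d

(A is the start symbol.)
No shift-reduce conflicts

A shift-reduce conflict occurs when an LR(0) state has both:
  - a complete (reduce) item [A → α .] (dot at the end), and
  - a shift item [B → β . c γ] (dot before a terminal).

Augment with A' → A and build the canonical LR(0) collection (I0 = CLOSURE({[A' → . A]}), then GOTO on every symbol after a dot until no new states appear). It has 13 states:
  I0: { [A → . c C C], [A → . n], [A' → . A] }  — shift
  I1: { [A' → A .] }  — accept
  I2: { [A → . c C C], [A → . n], [A → c . C C], [C → . A X] }  — shift
  I3: { [A → n .] }  — reduce
  I4: { [C → A . X], [X → . c E] }  — shift
  I5: { [A → . c C C], [A → . n], [A → c C . C], [C → . A X] }  — shift
  I6: { [A → c C C .] }  — reduce
  I7: { [C → A X .] }  — reduce
  I8: { [A → . c C C], [A → . n], [C → . A X], [E → . C d], [E → . d], [X → c . E] }  — shift
  I9: { [E → C . d] }  — shift
  I10: { [X → c E .] }  — reduce
  I11: { [E → d .] }  — reduce
  I12: { [E → C d .] }  — reduce

No state contains both a complete item and a shift item.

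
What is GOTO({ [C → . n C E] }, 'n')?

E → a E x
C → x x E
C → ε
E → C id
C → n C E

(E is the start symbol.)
{ [C → . n C E], [C → . x x E], [C → .], [C → n . C E] }

GOTO(I, 'n') = CLOSURE({ [A → αX.β] : [A → α.Xβ] ∈ I, X = 'n' })

Items with dot before 'n', with the dot advanced:
  [C → . n C E] → [C → n . C E]
Closure of the advanced items:
  [C → n . C E] has the dot before C: add [C → . x x E], [C → .], [C → . n C E]

GOTO = { [C → . n C E], [C → . x x E], [C → .], [C → n . C E] }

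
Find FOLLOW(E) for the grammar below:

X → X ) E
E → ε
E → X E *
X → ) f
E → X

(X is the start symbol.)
To compute FOLLOW(E), find every occurrence of E on a right-hand side N → α E β: add FIRST(β) \ {ε}, and if β is empty or nullable also add FOLLOW(N). Iterate to a fixed point.

In X → X ) E: E is at the end, add FOLLOW(X)
In E → X E *: E is followed by '*', add FIRST('*') \ {ε} = { '*' }

The FOLLOW sets referred to above (computed the same way, to a fixed point):
  FOLLOW(X) = { $, ')', '*' }

Taking the union: FOLLOW(E) = { $, ')', '*' }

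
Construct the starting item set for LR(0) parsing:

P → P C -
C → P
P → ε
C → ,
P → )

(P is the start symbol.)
{ [P → . )], [P → . P C -], [P → .], [P' → . P] }

First, augment the grammar with P' → P
I₀ = CLOSURE({ [P' → . P] }):
  [P' → . P] has the dot before P: add [P → . P C -], [P → .], [P → . )]
No further items can be added.

I₀ = { [P → . )], [P → . P C -], [P → .], [P' → . P] }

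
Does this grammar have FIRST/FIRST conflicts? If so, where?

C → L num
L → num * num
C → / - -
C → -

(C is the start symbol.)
No FIRST/FIRST conflicts.

FIRST sets of the non-terminals at (or reachable through a nullable prefix from) the front of some alternative:
  FIRST(L) = { 'num' }

Productions for C:
  C → L num: FIRST = { 'num' }
  C → / - -: FIRST = { '/' }
  C → -: FIRST = { '-' }
L has only one production, so no FIRST/FIRST conflict is possible there.

All alternatives of each non-terminal have pairwise disjoint FIRST sets.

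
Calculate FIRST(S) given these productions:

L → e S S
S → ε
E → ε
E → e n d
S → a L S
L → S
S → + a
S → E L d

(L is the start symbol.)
{ '+', 'a', 'd', 'e', ε }

To compute FIRST(S), examine every production with S on the left-hand side, reading each right-hand side left to right until a non-nullable symbol is reached.

FIRST sets of the other non-terminals involved (by the same procedure, iterated to a fixed point):
  FIRST(E) = { 'e', ε }
  FIRST(L) = { '+', 'a', 'd', 'e', ε }

From S → ε:
  - ε-production, so ε ∈ FIRST(S)
From S → a L S:
  - a is a terminal: add 'a' and stop
From S → + a:
  - '+' is a terminal: add '+' and stop
From S → E L d:
  - E is a non-terminal: add FIRST(E) \ {ε} = { 'e' }
    E is nullable, so continue to the next symbol
  - L is a non-terminal: add FIRST(L) \ {ε} = { '+', 'a', 'd', 'e' }
    L is nullable, so continue to the next symbol
  - d is a terminal: add 'd' and stop

Collecting: FIRST(S) = { '+', 'a', 'd', 'e', ε }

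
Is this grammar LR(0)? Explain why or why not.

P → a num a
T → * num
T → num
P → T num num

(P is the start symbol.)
Augment with P' → P and build the canonical LR(0) collection (I0 = CLOSURE({[P' → . P]}), then GOTO on every symbol after a dot until no new states appear). It has 11 states:
  I0: { [P → . T num num], [P → . a num a], [P' → . P], [T → . * num], [T → . num] }  — shift
  I1: { [T → * . num] }  — shift
  I2: { [P' → P .] }  — accept
  I3: { [P → T . num num] }  — shift
  I4: { [P → a . num a] }  — shift
  I5: { [T → num .] }  — reduce
  I6: { [P → a num . a] }  — shift
  I7: { [P → a num a .] }  — reduce
  I8: { [P → T num . num] }  — shift
  I9: { [P → T num num .] }  — reduce
  I10: { [T → * num .] }  — reduce

Every state is either a pure shift/goto state or contains exactly one complete item and nothing to shift — no conflicts. The grammar is LR(0).

Answer: Yes, the grammar is LR(0)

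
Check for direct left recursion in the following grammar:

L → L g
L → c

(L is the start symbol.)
Direct left recursion occurs when N → N α for some non-terminal N (the right-hand side begins with the left-hand side itself).

L → L g: LEFT RECURSIVE (starts with L)
L → c: starts with c

The grammar has direct left recursion on: L.

Answer: Yes, L is left-recursive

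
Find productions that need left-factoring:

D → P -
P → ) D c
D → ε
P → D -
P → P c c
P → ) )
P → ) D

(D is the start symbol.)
Left-factoring is needed when two productions for the same non-terminal
share a common prefix on the right-hand side.

Productions for D:
  D → P -
  D → ε
Productions for P:
  P → ) D c
  P → D -
  P → P c c
  P → ) )
  P → ) D

Found common prefix ')' in productions for P

Answer: Yes, P has productions with common prefix ')'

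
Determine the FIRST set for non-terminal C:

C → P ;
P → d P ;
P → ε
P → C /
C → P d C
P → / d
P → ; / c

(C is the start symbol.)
FIRST sets of the other non-terminals involved (by the same procedure, iterated to a fixed point):
  FIRST(P) = { '/', ';', 'd', ε }

From C → P ;:
  - P is a non-terminal: add FIRST(P) \ {ε} = { '/', ';', 'd' }
    P is nullable, so continue to the next symbol
  - ';' is a terminal: add ';' and stop
From C → P d C:
  - P is a non-terminal: add FIRST(P) \ {ε} = { '/', ';', 'd' }
    P is nullable, so continue to the next symbol
  - d is a terminal: add 'd' and stop

Collecting: FIRST(C) = { '/', ';', 'd' }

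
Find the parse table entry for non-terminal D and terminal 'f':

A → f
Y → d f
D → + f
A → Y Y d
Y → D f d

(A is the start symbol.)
Empty (error entry)

To find M[D, 'f'], we find productions for D where 'f' is in the predict set (PREDICT(N → α) = (FIRST(α) \ {ε}) ∪ (FOLLOW(N) if α ⇒* ε)).

D → + f: PREDICT = { '+' }

M[D, 'f'] is empty (no production applies)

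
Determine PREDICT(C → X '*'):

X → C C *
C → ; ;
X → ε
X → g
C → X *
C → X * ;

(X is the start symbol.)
PREDICT(C → X '*') = (FIRST(RHS) \ {ε}) ∪ (FOLLOW(C) if ε ∈ FIRST(RHS), i.e. RHS ⇒* ε)
FIRST(X) = { '*', ';', 'g', ε }
FIRST(X '*') = { '*', ';', 'g' }
ε ∉ FIRST(X '*'), so FOLLOW(C) is not added.
PREDICT(C → X '*') = { '*', ';', 'g' }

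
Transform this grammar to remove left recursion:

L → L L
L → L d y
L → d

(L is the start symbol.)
L is directly left-recursive. The standard transformation for
  A → A α₁ | ... | A α_m | β₁ | ... | β_n
is
  A  → β₁ A' | ... | β_n A'
  A' → α₁ A' | ... | α_m A' | ε

L → d becomes L → d L'
L → L L becomes L' → L L'
L → L d y becomes L' → d y L'
Add L' → ε

Resulting grammar:
L → d L'
L' → L L'
L' → d y L'
L' → ε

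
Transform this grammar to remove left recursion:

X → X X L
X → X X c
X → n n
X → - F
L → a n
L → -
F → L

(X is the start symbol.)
X is directly left-recursive. The standard transformation for
  A → A α₁ | ... | A α_m | β₁ | ... | β_n
is
  A  → β₁ A' | ... | β_n A'
  A' → α₁ A' | ... | α_m A' | ε

X → n n becomes X → n n X'
X → - F becomes X → - F X'
X → X X L becomes X' → X L X'
X → X X c becomes X' → X c X'
Add X' → ε

Productions for other non-terminals are unchanged:
  L → a n
  L → -
  F → L

Resulting grammar:
X → n n X'
X → - F X'
X' → X L X'
X' → X c X'
X' → ε
L → a n
L → -
F → L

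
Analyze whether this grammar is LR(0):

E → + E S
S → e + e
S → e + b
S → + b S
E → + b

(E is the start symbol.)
A grammar is LR(0) if no state in the canonical LR(0) collection has:
  - both a shift item (dot before a terminal) and a complete item (shift-reduce conflict), or
  - two or more complete items (reduce-reduce conflict; the accept item [E' → E .] counts as a complete item here).

Augment with E' → E and build the canonical LR(0) collection (I0 = CLOSURE({[E' → . E]}), then GOTO on every symbol after a dot until no new states appear). It has 13 states:
  I0: { [E → . + E S], [E → . + b], [E' → . E] }  — shift
  I1: { [E → + . E S], [E → + . b], [E → . + E S], [E → . + b] }  — shift
  I2: { [E' → E .] }  — accept
  I3: { [E → + E . S], [S → . + b S], [S → . e + b], [S → . e + e] }  — shift
  I4: { [E → + b .] }  — reduce
  I5: { [S → + . b S] }  — shift
  I6: { [E → + E S .] }  — reduce
  I7: { [S → e . + b], [S → e . + e] }  — shift
  I8: { [S → e + . b], [S → e + . e] }  — shift
  I9: { [S → e + b .] }  — reduce
  I10: { [S → e + e .] }  — reduce
  I11: { [S → + b . S], [S → . + b S], [S → . e + b], [S → . e + e] }  — shift
  I12: { [S → + b S .] }  — reduce

Every state is either a pure shift/goto state or contains exactly one complete item and nothing to shift — no conflicts. The grammar is LR(0).

Answer: Yes, the grammar is LR(0)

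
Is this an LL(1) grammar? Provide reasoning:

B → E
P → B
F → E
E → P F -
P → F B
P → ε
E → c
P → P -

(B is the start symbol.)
Relevant sets:
  FIRST(B) = { '-', 'c' }
  FIRST(F) = { '-', 'c' }
  FIRST(P) = { '-', 'c', ε }
  FOLLOW(P) = { '-', 'c' }

For P:
  PREDICT(P → B) = { '-', 'c' }
  PREDICT(P → F B) = { '-', 'c' }
  PREDICT(P → ε) = { '-', 'c' }
  PREDICT(P → P '-') = { '-', 'c' }
For E:
  PREDICT(E → P F '-') = { '-', 'c' }
  PREDICT(E → c) = { 'c' }
B, F have a single production, so nothing to check there.

Conflict found: Predict set conflict for P: { '-', 'c' }
The grammar is NOT LL(1).

Answer: No. Predict set conflict for P: { '-', 'c' }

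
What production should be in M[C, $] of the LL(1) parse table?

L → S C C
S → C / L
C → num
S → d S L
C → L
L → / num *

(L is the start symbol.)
Empty (error entry)

To find M[C, $], we find productions for C where $ is in the predict set (PREDICT(N → α) = (FIRST(α) \ {ε}) ∪ (FOLLOW(N) if α ⇒* ε)).

Relevant sets:
  FIRST(L) = { '/', 'd', 'num' }

C → num: PREDICT = { 'num' }
C → L: PREDICT = { '/', 'd', 'num' }

M[C, $] is empty (no production applies)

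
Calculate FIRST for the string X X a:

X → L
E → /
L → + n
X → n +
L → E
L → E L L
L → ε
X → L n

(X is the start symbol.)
FIRST sets of the non-terminals involved (from the grammar, by fixed-point iteration):
  FIRST(X) = { '+', '/', 'n', ε }

To compute FIRST(X X a), process the symbols left to right:
Symbol X is a non-terminal. Add FIRST(X) \ {ε} = { '+', '/', 'n' }
X is nullable (ε ∈ FIRST(X)), continue to the next symbol.
Symbol X is a non-terminal. Add FIRST(X) \ {ε} = { '+', '/', 'n' }
X is nullable (ε ∈ FIRST(X)), continue to the next symbol.
Symbol a is a terminal. Add 'a' and stop.
FIRST(X X a) = { '+', '/', 'a', 'n' }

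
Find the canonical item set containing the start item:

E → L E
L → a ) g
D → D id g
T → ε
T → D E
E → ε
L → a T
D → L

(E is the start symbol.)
First, augment the grammar with E' → E
I₀ = CLOSURE({ [E' → . E] }):
  [E' → . E] has the dot before E: add [E → . L E], [E → .]
  [E → . L E] has the dot before L: add [L → . a ) g], [L → . a T]
No further items can be added.

I₀ = { [E → . L E], [E → .], [E' → . E], [L → . a ) g], [L → . a T] }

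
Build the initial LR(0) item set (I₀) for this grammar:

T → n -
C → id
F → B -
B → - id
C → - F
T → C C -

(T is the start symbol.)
First, augment the grammar with T' → T
I₀ = CLOSURE({ [T' → . T] }):
  [T' → . T] has the dot before T: add [T → . n -], [T → . C C -]
  [T → . C C -] has the dot before C: add [C → . id], [C → . - F]
No further items can be added.

I₀ = { [C → . - F], [C → . id], [T → . C C -], [T → . n -], [T' → . T] }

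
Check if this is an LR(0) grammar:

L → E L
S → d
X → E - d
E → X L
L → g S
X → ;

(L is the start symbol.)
A grammar is LR(0) if no state in the canonical LR(0) collection has:
  - both a shift item (dot before a terminal) and a complete item (shift-reduce conflict), or
  - two or more complete items (reduce-reduce conflict; the accept item [L' → L .] counts as a complete item here).

Augment with L' → L and build the canonical LR(0) collection (I0 = CLOSURE({[L' → . L]}), then GOTO on every symbol after a dot until no new states appear). It has 12 states:
  I0: { [E → . X L], [L → . E L], [L → . g S], [L' → . L], [X → . ;], [X → . E - d] }  — shift
  I1: { [X → ; .] }  — reduce
  I2: { [E → . X L], [L → . E L], [L → . g S], [L → E . L], [X → . ;], [X → . E - d], [X → E . - d] }  — shift
  I3: { [L' → L .] }  — accept
  I4: { [E → . X L], [E → X . L], [L → . E L], [L → . g S], [X → . ;], [X → . E - d] }  — shift
  I5: { [L → g . S], [S → . d] }  — shift
  I6: { [L → g S .] }  — reduce
  I7: { [S → d .] }  — reduce
  I8: { [E → X L .] }  — reduce
  I9: { [X → E - . d] }  — shift
  I10: { [L → E L .] }  — reduce
  I11: { [X → E - d .] }  — reduce

Every state is either a pure shift/goto state or contains exactly one complete item and nothing to shift — no conflicts. The grammar is LR(0).

Answer: Yes, the grammar is LR(0)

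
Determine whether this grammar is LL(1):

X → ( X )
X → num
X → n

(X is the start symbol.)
For X:
  PREDICT(X → '(' X ')') = { '(' }
  PREDICT(X → num) = { 'num' }
  PREDICT(X → n) = { 'n' }

All predict sets are disjoint. The grammar IS LL(1).

Answer: Yes, the grammar is LL(1).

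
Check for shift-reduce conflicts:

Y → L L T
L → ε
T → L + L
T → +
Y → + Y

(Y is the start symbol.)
Augment with Y' → Y and build the canonical LR(0) collection (I0 = CLOSURE({[Y' → . Y]}), then GOTO on every symbol after a dot until no new states appear). It has 11 states:
  I0: { [L → .], [Y → . + Y], [Y → . L L T], [Y' → . Y] }  — shift, reduce
  I1: { [L → .], [Y → + . Y], [Y → . + Y], [Y → . L L T] }  — shift, reduce
  I2: { [L → .], [Y → L . L T] }  — reduce
  I3: { [Y' → Y .] }  — accept
  I4: { [L → .], [T → . +], [T → . L + L], [Y → L L . T] }  — shift, reduce
  I5: { [T → + .] }  — reduce
  I6: { [T → L . + L] }  — shift
  I7: { [Y → L L T .] }  — reduce
  I8: { [L → .], [T → L + . L] }  — reduce
  I9: { [T → L + L .] }  — reduce
  I10: { [Y → + Y .] }  — reduce

I0 contains reduce item [L → .] and shift item [Y → . + Y] — shift-reduce conflict.
I1 contains reduce item [L → .] and shift item [Y → . + Y] — shift-reduce conflict.
I4 contains reduce item [L → .] and shift item [T → . +] — shift-reduce conflict.

Answer: Yes — I0: [L → .] vs [Y → . + Y]; I1: [L → .] vs [Y → . + Y]; I4: [L → .] vs [T → . +]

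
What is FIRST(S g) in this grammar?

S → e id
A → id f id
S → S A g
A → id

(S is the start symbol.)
FIRST sets of the non-terminals involved (from the grammar, by fixed-point iteration):
  FIRST(S) = { 'e' }

To compute FIRST(S g), process the symbols left to right:
Symbol S is a non-terminal. Add FIRST(S) \ {ε} = { 'e' }
S is not nullable (ε ∉ FIRST(S)), so stop here.
FIRST(S g) = { 'e' }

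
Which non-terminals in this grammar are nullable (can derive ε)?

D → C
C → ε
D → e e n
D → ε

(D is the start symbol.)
{ 'C', 'D' }

A non-terminal is nullable if it can derive ε (the empty string): either it has an ε-production, or it has a production whose right-hand side consists entirely of nullable non-terminals.

ε-productions: C → ε, D → ε
So C, D are immediately nullable.
Every non-terminal is now nullable.
Nullable = { 'C', 'D' }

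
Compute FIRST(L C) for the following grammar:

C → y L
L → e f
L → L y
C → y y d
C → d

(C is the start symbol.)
{ 'e' }

FIRST sets of the non-terminals involved (from the grammar, by fixed-point iteration):
  FIRST(L) = { 'e' }

To compute FIRST(L C), process the symbols left to right:
Symbol L is a non-terminal. Add FIRST(L) \ {ε} = { 'e' }
L is not nullable (ε ∉ FIRST(L)), so stop here.
FIRST(L C) = { 'e' }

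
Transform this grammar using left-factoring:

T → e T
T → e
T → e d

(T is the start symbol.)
Left-factoring transforms A → αβ₁ | αβ₂ into A → αA' and A' → β₁ | β₂
(α is the longest common prefix among the alternatives). Repeat until
no nonterminal has two alternatives with a common prefix.

Round 1: T has alternatives sharing prefix 'e'. Introduce T': T → e T'
  Add: T' → T
  Add: T' → ε
  Add: T' → d

No remaining common prefixes — done.

Resulting grammar:
T → e T'
T' → T
T' → ε
T' → d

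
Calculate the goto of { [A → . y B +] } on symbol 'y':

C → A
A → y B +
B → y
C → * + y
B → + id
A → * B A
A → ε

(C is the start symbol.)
GOTO(I, 'y') = CLOSURE({ [A → αX.β] : [A → α.Xβ] ∈ I, X = 'y' })

Items with dot before 'y', with the dot advanced:
  [A → . y B +] → [A → y . B +]
Closure of the advanced items:
  [A → y . B +] has the dot before B: add [B → . y], [B → . + id]

GOTO = { [A → y . B +], [B → . + id], [B → . y] }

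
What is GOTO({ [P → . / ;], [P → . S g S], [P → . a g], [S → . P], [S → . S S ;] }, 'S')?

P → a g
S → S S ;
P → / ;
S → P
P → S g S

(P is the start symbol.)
GOTO(I, 'S') = CLOSURE({ [A → αX.β] : [A → α.Xβ] ∈ I, X = 'S' })

Items with dot before 'S', with the dot advanced:
  [P → . S g S] → [P → S . g S]
  [S → . S S ;] → [S → S . S ;]
Closure of the advanced items:
  [S → S . S ;] has the dot before S: add [S → . S S ;], [S → . P]
  [S → . P] has the dot before P: add [P → . a g], [P → . / ;], [P → . S g S]

GOTO = { [P → . / ;], [P → . S g S], [P → . a g], [P → S . g S], [S → . P], [S → . S S ;], [S → S . S ;] }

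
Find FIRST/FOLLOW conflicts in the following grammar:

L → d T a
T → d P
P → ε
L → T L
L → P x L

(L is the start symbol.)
A FIRST/FOLLOW conflict occurs when a non-terminal N has a nullable alternative N → β (β ⇒* ε) and another alternative N → α with FIRST(α) ∩ FOLLOW(N) ≠ ∅: on such a lookahead the parser cannot decide between expanding α and letting N vanish via β.

Nullable non-terminals: P.
P has a nullable alternative but only one production, so nothing to check.

L, T have no nullable alternative, so no FIRST/FOLLOW check is needed there.

No FIRST/FOLLOW conflicts found.

Answer: No FIRST/FOLLOW conflicts.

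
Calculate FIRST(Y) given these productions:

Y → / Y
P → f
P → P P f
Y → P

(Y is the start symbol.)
To compute FIRST(Y), examine every production with Y on the left-hand side, reading each right-hand side left to right until a non-nullable symbol is reached.

FIRST sets of the other non-terminals involved (by the same procedure, iterated to a fixed point):
  FIRST(P) = { 'f' }

From Y → / Y:
  - '/' is a terminal: add '/' and stop
From Y → P:
  - P is a non-terminal: add FIRST(P) \ {ε} = { 'f' }
    P is not nullable, so stop

Collecting: FIRST(Y) = { '/', 'f' }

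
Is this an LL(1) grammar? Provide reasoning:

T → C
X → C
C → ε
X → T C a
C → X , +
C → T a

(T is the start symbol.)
A grammar is LL(1) if for each non-terminal N with multiple productions, the predict sets of those productions are pairwise disjoint, where PREDICT(N → α) = (FIRST(α) \ {ε}) ∪ (FOLLOW(N) if α ⇒* ε).

Relevant sets:
  FIRST(C) = { ',', 'a', ε }
  FIRST(T) = { ',', 'a', ε }
  FIRST(X) = { ',', 'a', ε }
  FOLLOW(X) = { ',' }
  FOLLOW(C) = { $, ',', 'a' }

For X:
  PREDICT(X → C) = { ',', 'a' }
  PREDICT(X → T C a) = { ',', 'a' }
For C:
  PREDICT(C → ε) = { $, ',', 'a' }
  PREDICT(C → X ',' '+') = { ',', 'a' }
  PREDICT(C → T a) = { ',', 'a' }
T has a single production, so nothing to check there.

Conflict found: Predict set conflict for X: { ',', 'a' }
The grammar is NOT LL(1).

Answer: No. Predict set conflict for X: { ',', 'a' }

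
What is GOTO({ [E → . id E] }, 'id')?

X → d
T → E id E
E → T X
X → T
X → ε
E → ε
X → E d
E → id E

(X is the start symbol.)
{ [E → . T X], [E → . id E], [E → .], [E → id . E], [T → . E id E] }

GOTO(I, 'id') = CLOSURE({ [A → αX.β] : [A → α.Xβ] ∈ I, X = 'id' })

Items with dot before 'id', with the dot advanced:
  [E → . id E] → [E → id . E]
Closure of the advanced items:
  [E → id . E] has the dot before E: add [E → . T X], [E → .], [E → . id E]
  [E → . T X] has the dot before T: add [T → . E id E]

GOTO = { [E → . T X], [E → . id E], [E → .], [E → id . E], [T → . E id E] }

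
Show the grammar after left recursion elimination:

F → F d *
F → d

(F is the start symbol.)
F is directly left-recursive. The standard transformation for
  A → A α₁ | ... | A α_m | β₁ | ... | β_n
is
  A  → β₁ A' | ... | β_n A'
  A' → α₁ A' | ... | α_m A' | ε

F → d becomes F → d F'
F → F d * becomes F' → d * F'
Add F' → ε

Resulting grammar:
F → d F'
F' → d * F'
F' → ε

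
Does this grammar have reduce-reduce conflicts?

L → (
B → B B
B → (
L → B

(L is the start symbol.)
A reduce-reduce conflict occurs when an LR(0) state has two complete items [A → α .] and [B → β .] — both call for a reduction, and with no lookahead the parser cannot choose between them.

Augment with L' → L and build the canonical LR(0) collection (I0 = CLOSURE({[L' → . L]}), then GOTO on every symbol after a dot until no new states appear). It has 6 states:
  I0: { [B → . (], [B → . B B], [L → . (], [L → . B], [L' → . L] }  — shift
  I1: { [B → ( .], [L → ( .] }  — 2 reduces
  I2: { [B → . (], [B → . B B], [B → B . B], [L → B .] }  — shift, reduce
  I3: { [L' → L .] }  — accept
  I4: { [B → ( .] }  — reduce
  I5: { [B → . (], [B → . B B], [B → B . B], [B → B B .] }  — shift, reduce

I1 contains complete items [B → ( .], [L → ( .] — reduce-reduce conflict.

Answer: Yes — I1: [B → ( .] vs [L → ( .]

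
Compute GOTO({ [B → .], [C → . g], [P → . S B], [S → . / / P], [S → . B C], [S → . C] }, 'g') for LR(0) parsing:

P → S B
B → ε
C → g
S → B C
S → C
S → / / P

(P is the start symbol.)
{ [C → g .] }

GOTO(I, 'g') = CLOSURE({ [A → αX.β] : [A → α.Xβ] ∈ I, X = 'g' })

Items with dot before 'g', with the dot advanced:
  [C → . g] → [C → g .]
Closure adds nothing (no advanced item has the dot before a non-terminal).

GOTO = { [C → g .] }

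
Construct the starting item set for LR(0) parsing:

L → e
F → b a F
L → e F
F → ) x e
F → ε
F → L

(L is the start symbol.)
{ [L → . e F], [L → . e], [L' → . L] }

First, augment the grammar with L' → L
I₀ = CLOSURE({ [L' → . L] }):
  [L' → . L] has the dot before L: add [L → . e], [L → . e F]
No further items can be added.

I₀ = { [L → . e F], [L → . e], [L' → . L] }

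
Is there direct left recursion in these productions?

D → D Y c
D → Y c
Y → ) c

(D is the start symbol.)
Yes, D is left-recursive

D → D Y c: LEFT RECURSIVE (starts with D)
D → Y c: starts with Y
Y → ) c: starts with ')'

The grammar has direct left recursion on: D.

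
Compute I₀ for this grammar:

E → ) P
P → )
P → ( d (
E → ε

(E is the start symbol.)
{ [E → . ) P], [E → .], [E' → . E] }

First, augment the grammar with E' → E
I₀ = CLOSURE({ [E' → . E] }):
  [E' → . E] has the dot before E: add [E → . ) P], [E → .]
No further items can be added.

I₀ = { [E → . ) P], [E → .], [E' → . E] }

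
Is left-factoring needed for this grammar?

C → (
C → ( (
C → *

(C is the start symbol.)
Yes, C has productions with common prefix '('

Left-factoring is needed when two productions for the same non-terminal
share a common prefix on the right-hand side.

Productions for C:
  C → (
  C → ( (
  C → *

Found common prefix '(' in productions for C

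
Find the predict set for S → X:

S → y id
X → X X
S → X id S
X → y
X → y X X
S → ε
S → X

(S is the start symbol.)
PREDICT(S → X) = (FIRST(RHS) \ {ε}) ∪ (FOLLOW(S) if ε ∈ FIRST(RHS), i.e. RHS ⇒* ε)
FIRST(X) = { 'y' }
FIRST(X) = { 'y' }
ε ∉ FIRST(X), so FOLLOW(S) is not added.
PREDICT(S → X) = { 'y' }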